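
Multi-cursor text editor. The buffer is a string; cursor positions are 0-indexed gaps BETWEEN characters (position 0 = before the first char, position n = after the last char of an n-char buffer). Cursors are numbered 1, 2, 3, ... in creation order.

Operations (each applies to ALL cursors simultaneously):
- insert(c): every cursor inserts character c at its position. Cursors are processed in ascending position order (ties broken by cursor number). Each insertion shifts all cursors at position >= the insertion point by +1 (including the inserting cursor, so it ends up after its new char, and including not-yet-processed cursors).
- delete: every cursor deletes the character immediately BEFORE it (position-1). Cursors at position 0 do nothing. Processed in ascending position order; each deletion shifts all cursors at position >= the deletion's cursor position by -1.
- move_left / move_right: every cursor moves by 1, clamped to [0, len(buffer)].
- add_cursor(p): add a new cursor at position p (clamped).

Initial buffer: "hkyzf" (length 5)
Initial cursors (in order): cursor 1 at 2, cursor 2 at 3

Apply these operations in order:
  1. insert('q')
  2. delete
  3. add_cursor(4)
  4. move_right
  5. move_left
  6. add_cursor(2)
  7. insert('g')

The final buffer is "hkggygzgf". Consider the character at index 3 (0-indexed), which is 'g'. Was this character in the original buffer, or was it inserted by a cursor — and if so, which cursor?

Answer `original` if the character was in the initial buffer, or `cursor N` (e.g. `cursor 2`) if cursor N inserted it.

Answer: cursor 4

Derivation:
After op 1 (insert('q')): buffer="hkqyqzf" (len 7), cursors c1@3 c2@5, authorship ..1.2..
After op 2 (delete): buffer="hkyzf" (len 5), cursors c1@2 c2@3, authorship .....
After op 3 (add_cursor(4)): buffer="hkyzf" (len 5), cursors c1@2 c2@3 c3@4, authorship .....
After op 4 (move_right): buffer="hkyzf" (len 5), cursors c1@3 c2@4 c3@5, authorship .....
After op 5 (move_left): buffer="hkyzf" (len 5), cursors c1@2 c2@3 c3@4, authorship .....
After op 6 (add_cursor(2)): buffer="hkyzf" (len 5), cursors c1@2 c4@2 c2@3 c3@4, authorship .....
After op 7 (insert('g')): buffer="hkggygzgf" (len 9), cursors c1@4 c4@4 c2@6 c3@8, authorship ..14.2.3.
Authorship (.=original, N=cursor N): . . 1 4 . 2 . 3 .
Index 3: author = 4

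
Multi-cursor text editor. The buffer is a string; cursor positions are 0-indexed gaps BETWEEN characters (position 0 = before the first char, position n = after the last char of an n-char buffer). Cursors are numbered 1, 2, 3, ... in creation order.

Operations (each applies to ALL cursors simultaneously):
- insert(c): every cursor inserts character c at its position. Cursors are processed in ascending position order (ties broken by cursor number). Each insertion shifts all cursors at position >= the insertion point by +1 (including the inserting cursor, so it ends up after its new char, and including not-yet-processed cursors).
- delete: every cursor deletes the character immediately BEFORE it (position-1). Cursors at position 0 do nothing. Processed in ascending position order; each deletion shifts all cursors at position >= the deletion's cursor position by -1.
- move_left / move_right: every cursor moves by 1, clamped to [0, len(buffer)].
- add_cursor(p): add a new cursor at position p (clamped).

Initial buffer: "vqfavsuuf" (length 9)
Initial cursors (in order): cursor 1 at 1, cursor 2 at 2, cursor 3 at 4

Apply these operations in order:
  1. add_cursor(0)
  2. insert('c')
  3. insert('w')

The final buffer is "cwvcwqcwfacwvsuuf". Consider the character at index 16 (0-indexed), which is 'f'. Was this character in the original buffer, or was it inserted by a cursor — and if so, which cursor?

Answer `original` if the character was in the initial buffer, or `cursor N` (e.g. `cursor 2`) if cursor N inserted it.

Answer: original

Derivation:
After op 1 (add_cursor(0)): buffer="vqfavsuuf" (len 9), cursors c4@0 c1@1 c2@2 c3@4, authorship .........
After op 2 (insert('c')): buffer="cvcqcfacvsuuf" (len 13), cursors c4@1 c1@3 c2@5 c3@8, authorship 4.1.2..3.....
After op 3 (insert('w')): buffer="cwvcwqcwfacwvsuuf" (len 17), cursors c4@2 c1@5 c2@8 c3@12, authorship 44.11.22..33.....
Authorship (.=original, N=cursor N): 4 4 . 1 1 . 2 2 . . 3 3 . . . . .
Index 16: author = original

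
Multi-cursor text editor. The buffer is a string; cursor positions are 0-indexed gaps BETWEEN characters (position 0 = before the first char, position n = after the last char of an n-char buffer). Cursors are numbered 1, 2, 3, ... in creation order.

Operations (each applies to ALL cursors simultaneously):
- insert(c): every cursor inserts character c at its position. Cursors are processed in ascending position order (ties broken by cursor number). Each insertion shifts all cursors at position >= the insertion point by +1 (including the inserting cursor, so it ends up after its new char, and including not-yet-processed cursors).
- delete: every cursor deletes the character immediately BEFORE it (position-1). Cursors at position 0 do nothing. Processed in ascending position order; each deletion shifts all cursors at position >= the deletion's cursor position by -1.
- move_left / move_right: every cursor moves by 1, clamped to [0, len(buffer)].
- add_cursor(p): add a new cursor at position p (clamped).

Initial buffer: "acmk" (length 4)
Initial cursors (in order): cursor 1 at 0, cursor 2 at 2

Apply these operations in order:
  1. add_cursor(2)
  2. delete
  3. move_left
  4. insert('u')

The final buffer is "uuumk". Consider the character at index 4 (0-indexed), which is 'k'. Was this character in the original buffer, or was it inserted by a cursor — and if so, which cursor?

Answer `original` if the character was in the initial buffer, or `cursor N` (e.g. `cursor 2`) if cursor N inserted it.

Answer: original

Derivation:
After op 1 (add_cursor(2)): buffer="acmk" (len 4), cursors c1@0 c2@2 c3@2, authorship ....
After op 2 (delete): buffer="mk" (len 2), cursors c1@0 c2@0 c3@0, authorship ..
After op 3 (move_left): buffer="mk" (len 2), cursors c1@0 c2@0 c3@0, authorship ..
After op 4 (insert('u')): buffer="uuumk" (len 5), cursors c1@3 c2@3 c3@3, authorship 123..
Authorship (.=original, N=cursor N): 1 2 3 . .
Index 4: author = original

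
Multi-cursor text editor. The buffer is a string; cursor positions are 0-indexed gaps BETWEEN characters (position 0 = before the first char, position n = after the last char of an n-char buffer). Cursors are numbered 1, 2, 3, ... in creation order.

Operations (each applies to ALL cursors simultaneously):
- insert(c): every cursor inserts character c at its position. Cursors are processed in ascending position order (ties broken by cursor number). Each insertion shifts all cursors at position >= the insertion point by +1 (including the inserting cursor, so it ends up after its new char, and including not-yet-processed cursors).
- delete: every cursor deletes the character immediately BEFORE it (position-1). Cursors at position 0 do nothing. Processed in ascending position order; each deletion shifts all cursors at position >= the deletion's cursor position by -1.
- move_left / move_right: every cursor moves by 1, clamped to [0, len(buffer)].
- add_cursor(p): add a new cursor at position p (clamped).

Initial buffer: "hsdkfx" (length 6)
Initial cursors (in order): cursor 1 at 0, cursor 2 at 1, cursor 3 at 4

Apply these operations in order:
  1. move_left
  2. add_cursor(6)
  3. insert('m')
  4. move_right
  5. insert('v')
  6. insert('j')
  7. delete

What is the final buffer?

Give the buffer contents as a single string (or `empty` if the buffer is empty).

Answer: mmhvvsdmkvfxmv

Derivation:
After op 1 (move_left): buffer="hsdkfx" (len 6), cursors c1@0 c2@0 c3@3, authorship ......
After op 2 (add_cursor(6)): buffer="hsdkfx" (len 6), cursors c1@0 c2@0 c3@3 c4@6, authorship ......
After op 3 (insert('m')): buffer="mmhsdmkfxm" (len 10), cursors c1@2 c2@2 c3@6 c4@10, authorship 12...3...4
After op 4 (move_right): buffer="mmhsdmkfxm" (len 10), cursors c1@3 c2@3 c3@7 c4@10, authorship 12...3...4
After op 5 (insert('v')): buffer="mmhvvsdmkvfxmv" (len 14), cursors c1@5 c2@5 c3@10 c4@14, authorship 12.12..3.3..44
After op 6 (insert('j')): buffer="mmhvvjjsdmkvjfxmvj" (len 18), cursors c1@7 c2@7 c3@13 c4@18, authorship 12.1212..3.33..444
After op 7 (delete): buffer="mmhvvsdmkvfxmv" (len 14), cursors c1@5 c2@5 c3@10 c4@14, authorship 12.12..3.3..44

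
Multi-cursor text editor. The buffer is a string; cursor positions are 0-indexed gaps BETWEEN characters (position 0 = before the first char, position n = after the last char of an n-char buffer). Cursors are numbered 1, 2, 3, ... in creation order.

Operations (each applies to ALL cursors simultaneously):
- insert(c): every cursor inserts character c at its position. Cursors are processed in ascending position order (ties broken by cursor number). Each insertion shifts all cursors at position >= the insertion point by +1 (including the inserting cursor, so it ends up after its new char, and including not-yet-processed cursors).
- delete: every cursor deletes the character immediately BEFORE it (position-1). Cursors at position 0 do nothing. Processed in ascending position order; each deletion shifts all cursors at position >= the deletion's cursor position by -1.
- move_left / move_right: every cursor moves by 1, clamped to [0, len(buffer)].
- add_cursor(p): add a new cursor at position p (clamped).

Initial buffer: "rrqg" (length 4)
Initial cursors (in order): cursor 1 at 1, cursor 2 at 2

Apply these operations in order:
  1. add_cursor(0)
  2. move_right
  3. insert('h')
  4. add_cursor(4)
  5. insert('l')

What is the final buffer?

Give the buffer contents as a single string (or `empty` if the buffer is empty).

After op 1 (add_cursor(0)): buffer="rrqg" (len 4), cursors c3@0 c1@1 c2@2, authorship ....
After op 2 (move_right): buffer="rrqg" (len 4), cursors c3@1 c1@2 c2@3, authorship ....
After op 3 (insert('h')): buffer="rhrhqhg" (len 7), cursors c3@2 c1@4 c2@6, authorship .3.1.2.
After op 4 (add_cursor(4)): buffer="rhrhqhg" (len 7), cursors c3@2 c1@4 c4@4 c2@6, authorship .3.1.2.
After op 5 (insert('l')): buffer="rhlrhllqhlg" (len 11), cursors c3@3 c1@7 c4@7 c2@10, authorship .33.114.22.

Answer: rhlrhllqhlg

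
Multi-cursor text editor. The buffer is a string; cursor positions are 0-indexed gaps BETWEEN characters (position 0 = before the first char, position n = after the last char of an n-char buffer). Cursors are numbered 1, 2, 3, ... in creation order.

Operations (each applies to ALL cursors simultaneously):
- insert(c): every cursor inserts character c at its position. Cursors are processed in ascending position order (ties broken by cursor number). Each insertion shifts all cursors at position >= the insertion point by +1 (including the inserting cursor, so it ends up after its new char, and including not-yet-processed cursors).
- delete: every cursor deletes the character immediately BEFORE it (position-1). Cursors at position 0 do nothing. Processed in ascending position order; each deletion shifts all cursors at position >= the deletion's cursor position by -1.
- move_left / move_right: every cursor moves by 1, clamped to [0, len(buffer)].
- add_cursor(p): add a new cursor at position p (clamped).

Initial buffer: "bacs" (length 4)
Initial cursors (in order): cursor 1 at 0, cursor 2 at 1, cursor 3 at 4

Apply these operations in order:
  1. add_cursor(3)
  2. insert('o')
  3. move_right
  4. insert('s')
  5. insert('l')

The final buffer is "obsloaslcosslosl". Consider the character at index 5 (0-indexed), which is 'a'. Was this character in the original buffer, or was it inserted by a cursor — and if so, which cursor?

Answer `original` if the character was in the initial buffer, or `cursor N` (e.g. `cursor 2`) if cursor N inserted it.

Answer: original

Derivation:
After op 1 (add_cursor(3)): buffer="bacs" (len 4), cursors c1@0 c2@1 c4@3 c3@4, authorship ....
After op 2 (insert('o')): buffer="oboacoso" (len 8), cursors c1@1 c2@3 c4@6 c3@8, authorship 1.2..4.3
After op 3 (move_right): buffer="oboacoso" (len 8), cursors c1@2 c2@4 c4@7 c3@8, authorship 1.2..4.3
After op 4 (insert('s')): buffer="obsoascossos" (len 12), cursors c1@3 c2@6 c4@10 c3@12, authorship 1.12.2.4.433
After op 5 (insert('l')): buffer="obsloaslcosslosl" (len 16), cursors c1@4 c2@8 c4@13 c3@16, authorship 1.112.22.4.44333
Authorship (.=original, N=cursor N): 1 . 1 1 2 . 2 2 . 4 . 4 4 3 3 3
Index 5: author = original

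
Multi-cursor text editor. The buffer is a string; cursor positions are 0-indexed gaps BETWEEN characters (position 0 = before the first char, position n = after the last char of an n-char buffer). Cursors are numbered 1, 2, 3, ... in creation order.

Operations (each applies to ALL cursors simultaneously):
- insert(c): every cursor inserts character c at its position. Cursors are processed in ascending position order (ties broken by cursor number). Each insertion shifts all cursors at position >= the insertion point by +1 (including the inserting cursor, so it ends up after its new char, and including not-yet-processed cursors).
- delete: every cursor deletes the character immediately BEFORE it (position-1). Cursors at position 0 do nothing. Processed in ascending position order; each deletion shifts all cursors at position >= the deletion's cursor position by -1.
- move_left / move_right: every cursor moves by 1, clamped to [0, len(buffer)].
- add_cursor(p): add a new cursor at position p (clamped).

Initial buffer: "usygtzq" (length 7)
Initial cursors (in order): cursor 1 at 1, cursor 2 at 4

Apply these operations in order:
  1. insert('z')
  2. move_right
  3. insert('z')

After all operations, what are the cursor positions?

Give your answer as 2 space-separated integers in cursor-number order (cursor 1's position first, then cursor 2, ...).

Answer: 4 9

Derivation:
After op 1 (insert('z')): buffer="uzsygztzq" (len 9), cursors c1@2 c2@6, authorship .1...2...
After op 2 (move_right): buffer="uzsygztzq" (len 9), cursors c1@3 c2@7, authorship .1...2...
After op 3 (insert('z')): buffer="uzszygztzzq" (len 11), cursors c1@4 c2@9, authorship .1.1..2.2..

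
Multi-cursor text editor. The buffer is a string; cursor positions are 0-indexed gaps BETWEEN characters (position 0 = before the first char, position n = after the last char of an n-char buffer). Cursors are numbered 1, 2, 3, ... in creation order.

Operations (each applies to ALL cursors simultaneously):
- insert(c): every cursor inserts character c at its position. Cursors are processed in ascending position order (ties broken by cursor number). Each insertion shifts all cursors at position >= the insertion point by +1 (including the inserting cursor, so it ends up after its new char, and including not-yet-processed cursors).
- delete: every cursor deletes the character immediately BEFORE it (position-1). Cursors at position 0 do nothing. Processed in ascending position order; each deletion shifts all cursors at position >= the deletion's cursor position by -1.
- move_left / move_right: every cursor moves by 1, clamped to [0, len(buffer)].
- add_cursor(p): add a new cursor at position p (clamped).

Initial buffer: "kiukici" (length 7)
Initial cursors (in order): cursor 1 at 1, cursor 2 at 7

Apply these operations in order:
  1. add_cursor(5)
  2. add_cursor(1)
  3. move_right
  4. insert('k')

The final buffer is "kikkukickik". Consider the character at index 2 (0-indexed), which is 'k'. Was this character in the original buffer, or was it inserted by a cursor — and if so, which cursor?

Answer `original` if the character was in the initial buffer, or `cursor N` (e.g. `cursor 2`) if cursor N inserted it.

Answer: cursor 1

Derivation:
After op 1 (add_cursor(5)): buffer="kiukici" (len 7), cursors c1@1 c3@5 c2@7, authorship .......
After op 2 (add_cursor(1)): buffer="kiukici" (len 7), cursors c1@1 c4@1 c3@5 c2@7, authorship .......
After op 3 (move_right): buffer="kiukici" (len 7), cursors c1@2 c4@2 c3@6 c2@7, authorship .......
After op 4 (insert('k')): buffer="kikkukickik" (len 11), cursors c1@4 c4@4 c3@9 c2@11, authorship ..14....3.2
Authorship (.=original, N=cursor N): . . 1 4 . . . . 3 . 2
Index 2: author = 1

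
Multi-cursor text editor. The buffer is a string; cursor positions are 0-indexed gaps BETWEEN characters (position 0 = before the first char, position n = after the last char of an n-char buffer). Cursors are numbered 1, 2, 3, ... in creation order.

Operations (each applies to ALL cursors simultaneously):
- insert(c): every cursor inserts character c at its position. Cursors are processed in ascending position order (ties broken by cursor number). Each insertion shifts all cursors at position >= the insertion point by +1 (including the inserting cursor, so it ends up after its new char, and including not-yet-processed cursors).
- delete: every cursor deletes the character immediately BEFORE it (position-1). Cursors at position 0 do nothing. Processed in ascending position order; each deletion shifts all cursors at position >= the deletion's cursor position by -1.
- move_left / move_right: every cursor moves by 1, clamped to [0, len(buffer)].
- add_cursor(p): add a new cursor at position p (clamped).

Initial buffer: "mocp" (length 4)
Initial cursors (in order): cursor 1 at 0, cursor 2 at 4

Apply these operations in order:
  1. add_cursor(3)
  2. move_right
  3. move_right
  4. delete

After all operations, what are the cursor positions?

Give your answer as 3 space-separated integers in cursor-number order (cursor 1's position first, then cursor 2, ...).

After op 1 (add_cursor(3)): buffer="mocp" (len 4), cursors c1@0 c3@3 c2@4, authorship ....
After op 2 (move_right): buffer="mocp" (len 4), cursors c1@1 c2@4 c3@4, authorship ....
After op 3 (move_right): buffer="mocp" (len 4), cursors c1@2 c2@4 c3@4, authorship ....
After op 4 (delete): buffer="m" (len 1), cursors c1@1 c2@1 c3@1, authorship .

Answer: 1 1 1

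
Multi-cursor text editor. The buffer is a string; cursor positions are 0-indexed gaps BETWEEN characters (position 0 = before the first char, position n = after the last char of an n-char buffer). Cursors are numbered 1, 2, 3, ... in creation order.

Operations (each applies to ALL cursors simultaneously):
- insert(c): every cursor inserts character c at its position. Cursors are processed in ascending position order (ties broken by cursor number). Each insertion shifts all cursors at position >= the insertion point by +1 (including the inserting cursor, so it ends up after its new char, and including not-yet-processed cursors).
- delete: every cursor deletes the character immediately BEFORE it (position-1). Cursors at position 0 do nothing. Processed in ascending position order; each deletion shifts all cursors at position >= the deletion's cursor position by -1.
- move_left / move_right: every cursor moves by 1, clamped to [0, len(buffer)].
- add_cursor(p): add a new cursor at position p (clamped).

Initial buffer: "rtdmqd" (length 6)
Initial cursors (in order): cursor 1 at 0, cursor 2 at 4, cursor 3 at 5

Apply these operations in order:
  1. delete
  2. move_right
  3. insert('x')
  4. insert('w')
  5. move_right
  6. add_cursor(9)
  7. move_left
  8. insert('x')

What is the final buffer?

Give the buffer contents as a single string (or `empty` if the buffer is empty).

Answer: rxwxtddxxxwxxw

Derivation:
After op 1 (delete): buffer="rtdd" (len 4), cursors c1@0 c2@3 c3@3, authorship ....
After op 2 (move_right): buffer="rtdd" (len 4), cursors c1@1 c2@4 c3@4, authorship ....
After op 3 (insert('x')): buffer="rxtddxx" (len 7), cursors c1@2 c2@7 c3@7, authorship .1...23
After op 4 (insert('w')): buffer="rxwtddxxww" (len 10), cursors c1@3 c2@10 c3@10, authorship .11...2323
After op 5 (move_right): buffer="rxwtddxxww" (len 10), cursors c1@4 c2@10 c3@10, authorship .11...2323
After op 6 (add_cursor(9)): buffer="rxwtddxxww" (len 10), cursors c1@4 c4@9 c2@10 c3@10, authorship .11...2323
After op 7 (move_left): buffer="rxwtddxxww" (len 10), cursors c1@3 c4@8 c2@9 c3@9, authorship .11...2323
After op 8 (insert('x')): buffer="rxwxtddxxxwxxw" (len 14), cursors c1@4 c4@10 c2@13 c3@13, authorship .111...2342233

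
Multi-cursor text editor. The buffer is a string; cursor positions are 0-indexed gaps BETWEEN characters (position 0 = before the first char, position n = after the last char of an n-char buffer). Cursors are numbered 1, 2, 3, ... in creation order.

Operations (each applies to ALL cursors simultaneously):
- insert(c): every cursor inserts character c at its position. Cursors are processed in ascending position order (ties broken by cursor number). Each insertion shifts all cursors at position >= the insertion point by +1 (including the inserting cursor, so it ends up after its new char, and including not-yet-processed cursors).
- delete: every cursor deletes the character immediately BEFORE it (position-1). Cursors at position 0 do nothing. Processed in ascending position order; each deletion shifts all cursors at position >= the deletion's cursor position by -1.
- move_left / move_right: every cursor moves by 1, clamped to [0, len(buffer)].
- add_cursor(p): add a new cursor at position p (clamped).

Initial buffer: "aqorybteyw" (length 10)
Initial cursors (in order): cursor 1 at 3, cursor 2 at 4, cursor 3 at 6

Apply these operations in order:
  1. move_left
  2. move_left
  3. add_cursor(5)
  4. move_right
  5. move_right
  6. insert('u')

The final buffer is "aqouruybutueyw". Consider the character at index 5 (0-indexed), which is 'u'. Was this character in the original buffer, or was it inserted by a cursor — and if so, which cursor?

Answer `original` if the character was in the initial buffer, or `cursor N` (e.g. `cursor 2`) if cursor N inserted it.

After op 1 (move_left): buffer="aqorybteyw" (len 10), cursors c1@2 c2@3 c3@5, authorship ..........
After op 2 (move_left): buffer="aqorybteyw" (len 10), cursors c1@1 c2@2 c3@4, authorship ..........
After op 3 (add_cursor(5)): buffer="aqorybteyw" (len 10), cursors c1@1 c2@2 c3@4 c4@5, authorship ..........
After op 4 (move_right): buffer="aqorybteyw" (len 10), cursors c1@2 c2@3 c3@5 c4@6, authorship ..........
After op 5 (move_right): buffer="aqorybteyw" (len 10), cursors c1@3 c2@4 c3@6 c4@7, authorship ..........
After op 6 (insert('u')): buffer="aqouruybutueyw" (len 14), cursors c1@4 c2@6 c3@9 c4@11, authorship ...1.2..3.4...
Authorship (.=original, N=cursor N): . . . 1 . 2 . . 3 . 4 . . .
Index 5: author = 2

Answer: cursor 2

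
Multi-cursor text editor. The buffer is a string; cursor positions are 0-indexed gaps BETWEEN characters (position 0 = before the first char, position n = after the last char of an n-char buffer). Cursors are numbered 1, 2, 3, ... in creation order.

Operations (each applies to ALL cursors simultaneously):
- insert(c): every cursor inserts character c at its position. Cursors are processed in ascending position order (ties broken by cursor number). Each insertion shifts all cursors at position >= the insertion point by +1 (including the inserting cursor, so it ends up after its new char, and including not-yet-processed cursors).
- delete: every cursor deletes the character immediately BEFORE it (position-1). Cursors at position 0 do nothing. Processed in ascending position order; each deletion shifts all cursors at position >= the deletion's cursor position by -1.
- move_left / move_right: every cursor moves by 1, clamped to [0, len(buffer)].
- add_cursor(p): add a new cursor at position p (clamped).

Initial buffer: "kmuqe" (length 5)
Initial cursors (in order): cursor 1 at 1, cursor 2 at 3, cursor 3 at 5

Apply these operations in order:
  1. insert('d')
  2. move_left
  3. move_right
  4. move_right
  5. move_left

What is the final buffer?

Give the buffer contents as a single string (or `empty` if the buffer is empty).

Answer: kdmudqed

Derivation:
After op 1 (insert('d')): buffer="kdmudqed" (len 8), cursors c1@2 c2@5 c3@8, authorship .1..2..3
After op 2 (move_left): buffer="kdmudqed" (len 8), cursors c1@1 c2@4 c3@7, authorship .1..2..3
After op 3 (move_right): buffer="kdmudqed" (len 8), cursors c1@2 c2@5 c3@8, authorship .1..2..3
After op 4 (move_right): buffer="kdmudqed" (len 8), cursors c1@3 c2@6 c3@8, authorship .1..2..3
After op 5 (move_left): buffer="kdmudqed" (len 8), cursors c1@2 c2@5 c3@7, authorship .1..2..3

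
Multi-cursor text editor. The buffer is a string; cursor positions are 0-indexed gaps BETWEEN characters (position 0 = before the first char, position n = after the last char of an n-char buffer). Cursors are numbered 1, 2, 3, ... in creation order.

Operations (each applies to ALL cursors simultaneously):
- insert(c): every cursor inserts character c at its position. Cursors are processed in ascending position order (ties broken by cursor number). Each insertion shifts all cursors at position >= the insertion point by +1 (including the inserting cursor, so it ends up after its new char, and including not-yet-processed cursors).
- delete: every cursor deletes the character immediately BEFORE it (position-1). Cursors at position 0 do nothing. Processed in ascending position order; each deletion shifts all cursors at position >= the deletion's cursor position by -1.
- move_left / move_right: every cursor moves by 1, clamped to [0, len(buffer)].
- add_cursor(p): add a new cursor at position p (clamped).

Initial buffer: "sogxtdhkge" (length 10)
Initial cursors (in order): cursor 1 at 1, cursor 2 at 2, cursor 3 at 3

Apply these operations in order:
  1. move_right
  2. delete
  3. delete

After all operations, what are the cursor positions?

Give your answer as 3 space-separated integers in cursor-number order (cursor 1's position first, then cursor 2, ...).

After op 1 (move_right): buffer="sogxtdhkge" (len 10), cursors c1@2 c2@3 c3@4, authorship ..........
After op 2 (delete): buffer="stdhkge" (len 7), cursors c1@1 c2@1 c3@1, authorship .......
After op 3 (delete): buffer="tdhkge" (len 6), cursors c1@0 c2@0 c3@0, authorship ......

Answer: 0 0 0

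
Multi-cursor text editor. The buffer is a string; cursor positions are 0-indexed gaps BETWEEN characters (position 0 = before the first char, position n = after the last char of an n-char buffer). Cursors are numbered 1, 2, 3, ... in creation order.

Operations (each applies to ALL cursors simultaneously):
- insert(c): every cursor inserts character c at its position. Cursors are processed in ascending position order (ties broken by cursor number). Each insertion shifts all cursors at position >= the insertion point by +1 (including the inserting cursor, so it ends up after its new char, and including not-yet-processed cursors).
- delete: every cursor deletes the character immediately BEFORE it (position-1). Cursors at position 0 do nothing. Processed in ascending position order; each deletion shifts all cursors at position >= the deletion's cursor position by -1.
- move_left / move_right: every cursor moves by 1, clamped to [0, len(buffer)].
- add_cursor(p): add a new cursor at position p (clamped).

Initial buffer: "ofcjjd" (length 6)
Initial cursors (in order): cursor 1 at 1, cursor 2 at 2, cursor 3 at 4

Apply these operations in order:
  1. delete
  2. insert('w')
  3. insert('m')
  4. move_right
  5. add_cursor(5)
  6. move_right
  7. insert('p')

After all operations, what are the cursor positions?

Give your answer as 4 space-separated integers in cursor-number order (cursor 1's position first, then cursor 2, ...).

After op 1 (delete): buffer="cjd" (len 3), cursors c1@0 c2@0 c3@1, authorship ...
After op 2 (insert('w')): buffer="wwcwjd" (len 6), cursors c1@2 c2@2 c3@4, authorship 12.3..
After op 3 (insert('m')): buffer="wwmmcwmjd" (len 9), cursors c1@4 c2@4 c3@7, authorship 1212.33..
After op 4 (move_right): buffer="wwmmcwmjd" (len 9), cursors c1@5 c2@5 c3@8, authorship 1212.33..
After op 5 (add_cursor(5)): buffer="wwmmcwmjd" (len 9), cursors c1@5 c2@5 c4@5 c3@8, authorship 1212.33..
After op 6 (move_right): buffer="wwmmcwmjd" (len 9), cursors c1@6 c2@6 c4@6 c3@9, authorship 1212.33..
After op 7 (insert('p')): buffer="wwmmcwpppmjdp" (len 13), cursors c1@9 c2@9 c4@9 c3@13, authorship 1212.31243..3

Answer: 9 9 13 9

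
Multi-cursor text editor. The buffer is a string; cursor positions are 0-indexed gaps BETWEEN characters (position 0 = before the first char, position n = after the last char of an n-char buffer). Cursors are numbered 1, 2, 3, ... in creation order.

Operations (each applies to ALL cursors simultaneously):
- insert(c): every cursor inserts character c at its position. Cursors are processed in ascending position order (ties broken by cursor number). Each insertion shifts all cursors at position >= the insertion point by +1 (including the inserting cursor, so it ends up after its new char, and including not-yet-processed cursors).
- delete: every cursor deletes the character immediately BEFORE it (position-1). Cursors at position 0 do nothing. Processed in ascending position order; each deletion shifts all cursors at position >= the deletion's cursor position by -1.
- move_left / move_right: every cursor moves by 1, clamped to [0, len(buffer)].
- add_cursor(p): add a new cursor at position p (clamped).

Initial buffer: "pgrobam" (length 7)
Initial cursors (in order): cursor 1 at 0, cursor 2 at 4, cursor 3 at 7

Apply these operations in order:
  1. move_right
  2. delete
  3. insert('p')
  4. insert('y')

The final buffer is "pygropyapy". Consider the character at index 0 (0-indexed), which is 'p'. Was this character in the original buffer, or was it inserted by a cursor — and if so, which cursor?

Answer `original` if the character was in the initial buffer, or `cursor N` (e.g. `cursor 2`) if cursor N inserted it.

After op 1 (move_right): buffer="pgrobam" (len 7), cursors c1@1 c2@5 c3@7, authorship .......
After op 2 (delete): buffer="groa" (len 4), cursors c1@0 c2@3 c3@4, authorship ....
After op 3 (insert('p')): buffer="pgropap" (len 7), cursors c1@1 c2@5 c3@7, authorship 1...2.3
After op 4 (insert('y')): buffer="pygropyapy" (len 10), cursors c1@2 c2@7 c3@10, authorship 11...22.33
Authorship (.=original, N=cursor N): 1 1 . . . 2 2 . 3 3
Index 0: author = 1

Answer: cursor 1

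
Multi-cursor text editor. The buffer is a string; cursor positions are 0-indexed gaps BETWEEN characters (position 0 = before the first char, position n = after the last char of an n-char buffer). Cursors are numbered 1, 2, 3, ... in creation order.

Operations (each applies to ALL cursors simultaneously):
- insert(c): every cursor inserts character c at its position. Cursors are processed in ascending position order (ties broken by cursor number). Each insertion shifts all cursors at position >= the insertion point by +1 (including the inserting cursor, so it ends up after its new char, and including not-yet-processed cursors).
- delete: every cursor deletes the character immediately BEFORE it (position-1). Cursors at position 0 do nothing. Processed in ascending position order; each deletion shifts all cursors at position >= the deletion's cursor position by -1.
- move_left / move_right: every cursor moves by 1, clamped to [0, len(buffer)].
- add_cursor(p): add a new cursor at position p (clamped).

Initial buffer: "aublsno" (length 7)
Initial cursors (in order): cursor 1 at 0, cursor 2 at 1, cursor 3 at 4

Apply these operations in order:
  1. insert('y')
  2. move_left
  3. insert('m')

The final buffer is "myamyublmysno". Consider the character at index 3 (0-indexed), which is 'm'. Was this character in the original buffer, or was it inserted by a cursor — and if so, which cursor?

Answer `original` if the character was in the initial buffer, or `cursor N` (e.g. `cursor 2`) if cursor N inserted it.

Answer: cursor 2

Derivation:
After op 1 (insert('y')): buffer="yayublysno" (len 10), cursors c1@1 c2@3 c3@7, authorship 1.2...3...
After op 2 (move_left): buffer="yayublysno" (len 10), cursors c1@0 c2@2 c3@6, authorship 1.2...3...
After op 3 (insert('m')): buffer="myamyublmysno" (len 13), cursors c1@1 c2@4 c3@9, authorship 11.22...33...
Authorship (.=original, N=cursor N): 1 1 . 2 2 . . . 3 3 . . .
Index 3: author = 2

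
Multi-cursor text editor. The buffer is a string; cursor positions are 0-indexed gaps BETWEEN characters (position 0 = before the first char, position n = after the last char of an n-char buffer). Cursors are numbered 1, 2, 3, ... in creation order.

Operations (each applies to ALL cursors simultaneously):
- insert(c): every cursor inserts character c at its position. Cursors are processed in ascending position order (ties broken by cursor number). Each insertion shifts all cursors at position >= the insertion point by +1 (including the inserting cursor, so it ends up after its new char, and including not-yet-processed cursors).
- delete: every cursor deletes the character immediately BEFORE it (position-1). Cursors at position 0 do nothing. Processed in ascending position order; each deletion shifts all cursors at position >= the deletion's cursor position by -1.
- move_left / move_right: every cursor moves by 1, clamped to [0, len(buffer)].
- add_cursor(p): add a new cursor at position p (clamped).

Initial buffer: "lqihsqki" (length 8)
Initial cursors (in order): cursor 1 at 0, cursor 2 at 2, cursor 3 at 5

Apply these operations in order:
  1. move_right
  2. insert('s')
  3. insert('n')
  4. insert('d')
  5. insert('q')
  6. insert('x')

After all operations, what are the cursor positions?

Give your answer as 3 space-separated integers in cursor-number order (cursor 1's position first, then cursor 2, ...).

Answer: 6 13 21

Derivation:
After op 1 (move_right): buffer="lqihsqki" (len 8), cursors c1@1 c2@3 c3@6, authorship ........
After op 2 (insert('s')): buffer="lsqishsqski" (len 11), cursors c1@2 c2@5 c3@9, authorship .1..2...3..
After op 3 (insert('n')): buffer="lsnqisnhsqsnki" (len 14), cursors c1@3 c2@7 c3@12, authorship .11..22...33..
After op 4 (insert('d')): buffer="lsndqisndhsqsndki" (len 17), cursors c1@4 c2@9 c3@15, authorship .111..222...333..
After op 5 (insert('q')): buffer="lsndqqisndqhsqsndqki" (len 20), cursors c1@5 c2@11 c3@18, authorship .1111..2222...3333..
After op 6 (insert('x')): buffer="lsndqxqisndqxhsqsndqxki" (len 23), cursors c1@6 c2@13 c3@21, authorship .11111..22222...33333..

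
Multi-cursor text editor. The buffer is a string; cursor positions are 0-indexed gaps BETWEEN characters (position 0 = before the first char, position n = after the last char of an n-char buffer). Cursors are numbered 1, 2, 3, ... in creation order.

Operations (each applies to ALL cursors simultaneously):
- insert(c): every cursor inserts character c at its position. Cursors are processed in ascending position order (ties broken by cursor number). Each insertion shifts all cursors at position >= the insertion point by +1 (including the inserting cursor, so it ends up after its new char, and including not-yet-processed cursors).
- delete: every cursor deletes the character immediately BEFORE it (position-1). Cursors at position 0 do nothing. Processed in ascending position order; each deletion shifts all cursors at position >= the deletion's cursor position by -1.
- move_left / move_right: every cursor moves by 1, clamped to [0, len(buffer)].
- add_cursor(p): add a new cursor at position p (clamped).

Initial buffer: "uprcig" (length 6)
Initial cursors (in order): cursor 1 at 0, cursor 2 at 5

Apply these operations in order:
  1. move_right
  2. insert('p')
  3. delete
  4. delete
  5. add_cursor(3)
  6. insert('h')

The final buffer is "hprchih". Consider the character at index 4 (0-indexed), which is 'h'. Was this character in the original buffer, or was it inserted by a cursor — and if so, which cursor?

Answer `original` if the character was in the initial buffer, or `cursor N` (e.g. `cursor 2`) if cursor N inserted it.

After op 1 (move_right): buffer="uprcig" (len 6), cursors c1@1 c2@6, authorship ......
After op 2 (insert('p')): buffer="upprcigp" (len 8), cursors c1@2 c2@8, authorship .1.....2
After op 3 (delete): buffer="uprcig" (len 6), cursors c1@1 c2@6, authorship ......
After op 4 (delete): buffer="prci" (len 4), cursors c1@0 c2@4, authorship ....
After op 5 (add_cursor(3)): buffer="prci" (len 4), cursors c1@0 c3@3 c2@4, authorship ....
After op 6 (insert('h')): buffer="hprchih" (len 7), cursors c1@1 c3@5 c2@7, authorship 1...3.2
Authorship (.=original, N=cursor N): 1 . . . 3 . 2
Index 4: author = 3

Answer: cursor 3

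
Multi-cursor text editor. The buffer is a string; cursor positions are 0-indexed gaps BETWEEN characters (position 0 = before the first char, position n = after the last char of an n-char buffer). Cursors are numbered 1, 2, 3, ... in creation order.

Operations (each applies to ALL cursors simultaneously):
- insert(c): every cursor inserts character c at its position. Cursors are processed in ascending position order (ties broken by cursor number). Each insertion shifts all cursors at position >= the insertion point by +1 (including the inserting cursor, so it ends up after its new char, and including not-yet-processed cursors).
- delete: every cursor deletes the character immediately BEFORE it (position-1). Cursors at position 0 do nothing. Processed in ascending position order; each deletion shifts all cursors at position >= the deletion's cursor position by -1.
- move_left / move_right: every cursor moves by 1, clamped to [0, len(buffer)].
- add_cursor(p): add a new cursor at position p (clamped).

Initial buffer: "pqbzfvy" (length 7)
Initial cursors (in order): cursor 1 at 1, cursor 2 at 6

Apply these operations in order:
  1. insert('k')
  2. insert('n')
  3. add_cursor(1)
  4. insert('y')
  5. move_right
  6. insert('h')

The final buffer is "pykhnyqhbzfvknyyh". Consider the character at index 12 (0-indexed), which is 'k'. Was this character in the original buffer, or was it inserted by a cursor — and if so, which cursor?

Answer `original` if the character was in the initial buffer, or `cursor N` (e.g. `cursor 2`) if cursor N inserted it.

Answer: cursor 2

Derivation:
After op 1 (insert('k')): buffer="pkqbzfvky" (len 9), cursors c1@2 c2@8, authorship .1.....2.
After op 2 (insert('n')): buffer="pknqbzfvkny" (len 11), cursors c1@3 c2@10, authorship .11.....22.
After op 3 (add_cursor(1)): buffer="pknqbzfvkny" (len 11), cursors c3@1 c1@3 c2@10, authorship .11.....22.
After op 4 (insert('y')): buffer="pyknyqbzfvknyy" (len 14), cursors c3@2 c1@5 c2@13, authorship .3111.....222.
After op 5 (move_right): buffer="pyknyqbzfvknyy" (len 14), cursors c3@3 c1@6 c2@14, authorship .3111.....222.
After op 6 (insert('h')): buffer="pykhnyqhbzfvknyyh" (len 17), cursors c3@4 c1@8 c2@17, authorship .31311.1....222.2
Authorship (.=original, N=cursor N): . 3 1 3 1 1 . 1 . . . . 2 2 2 . 2
Index 12: author = 2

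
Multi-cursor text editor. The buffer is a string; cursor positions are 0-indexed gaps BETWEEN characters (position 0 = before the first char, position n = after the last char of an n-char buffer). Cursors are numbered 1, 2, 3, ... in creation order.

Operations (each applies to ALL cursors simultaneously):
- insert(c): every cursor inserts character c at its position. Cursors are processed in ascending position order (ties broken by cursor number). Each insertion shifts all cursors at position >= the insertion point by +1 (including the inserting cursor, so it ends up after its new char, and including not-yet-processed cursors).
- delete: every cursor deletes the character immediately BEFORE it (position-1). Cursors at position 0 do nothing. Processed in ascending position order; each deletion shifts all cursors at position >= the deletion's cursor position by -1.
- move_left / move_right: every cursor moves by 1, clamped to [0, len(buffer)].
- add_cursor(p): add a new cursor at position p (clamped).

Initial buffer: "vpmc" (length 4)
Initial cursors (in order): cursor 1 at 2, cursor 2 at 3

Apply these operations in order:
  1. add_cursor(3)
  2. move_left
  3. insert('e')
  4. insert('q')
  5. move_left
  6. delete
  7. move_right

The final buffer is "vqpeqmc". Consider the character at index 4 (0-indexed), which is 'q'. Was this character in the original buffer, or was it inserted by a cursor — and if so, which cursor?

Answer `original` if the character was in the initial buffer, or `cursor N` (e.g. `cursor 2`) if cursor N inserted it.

After op 1 (add_cursor(3)): buffer="vpmc" (len 4), cursors c1@2 c2@3 c3@3, authorship ....
After op 2 (move_left): buffer="vpmc" (len 4), cursors c1@1 c2@2 c3@2, authorship ....
After op 3 (insert('e')): buffer="vepeemc" (len 7), cursors c1@2 c2@5 c3@5, authorship .1.23..
After op 4 (insert('q')): buffer="veqpeeqqmc" (len 10), cursors c1@3 c2@8 c3@8, authorship .11.2323..
After op 5 (move_left): buffer="veqpeeqqmc" (len 10), cursors c1@2 c2@7 c3@7, authorship .11.2323..
After op 6 (delete): buffer="vqpeqmc" (len 7), cursors c1@1 c2@4 c3@4, authorship .1.23..
After op 7 (move_right): buffer="vqpeqmc" (len 7), cursors c1@2 c2@5 c3@5, authorship .1.23..
Authorship (.=original, N=cursor N): . 1 . 2 3 . .
Index 4: author = 3

Answer: cursor 3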